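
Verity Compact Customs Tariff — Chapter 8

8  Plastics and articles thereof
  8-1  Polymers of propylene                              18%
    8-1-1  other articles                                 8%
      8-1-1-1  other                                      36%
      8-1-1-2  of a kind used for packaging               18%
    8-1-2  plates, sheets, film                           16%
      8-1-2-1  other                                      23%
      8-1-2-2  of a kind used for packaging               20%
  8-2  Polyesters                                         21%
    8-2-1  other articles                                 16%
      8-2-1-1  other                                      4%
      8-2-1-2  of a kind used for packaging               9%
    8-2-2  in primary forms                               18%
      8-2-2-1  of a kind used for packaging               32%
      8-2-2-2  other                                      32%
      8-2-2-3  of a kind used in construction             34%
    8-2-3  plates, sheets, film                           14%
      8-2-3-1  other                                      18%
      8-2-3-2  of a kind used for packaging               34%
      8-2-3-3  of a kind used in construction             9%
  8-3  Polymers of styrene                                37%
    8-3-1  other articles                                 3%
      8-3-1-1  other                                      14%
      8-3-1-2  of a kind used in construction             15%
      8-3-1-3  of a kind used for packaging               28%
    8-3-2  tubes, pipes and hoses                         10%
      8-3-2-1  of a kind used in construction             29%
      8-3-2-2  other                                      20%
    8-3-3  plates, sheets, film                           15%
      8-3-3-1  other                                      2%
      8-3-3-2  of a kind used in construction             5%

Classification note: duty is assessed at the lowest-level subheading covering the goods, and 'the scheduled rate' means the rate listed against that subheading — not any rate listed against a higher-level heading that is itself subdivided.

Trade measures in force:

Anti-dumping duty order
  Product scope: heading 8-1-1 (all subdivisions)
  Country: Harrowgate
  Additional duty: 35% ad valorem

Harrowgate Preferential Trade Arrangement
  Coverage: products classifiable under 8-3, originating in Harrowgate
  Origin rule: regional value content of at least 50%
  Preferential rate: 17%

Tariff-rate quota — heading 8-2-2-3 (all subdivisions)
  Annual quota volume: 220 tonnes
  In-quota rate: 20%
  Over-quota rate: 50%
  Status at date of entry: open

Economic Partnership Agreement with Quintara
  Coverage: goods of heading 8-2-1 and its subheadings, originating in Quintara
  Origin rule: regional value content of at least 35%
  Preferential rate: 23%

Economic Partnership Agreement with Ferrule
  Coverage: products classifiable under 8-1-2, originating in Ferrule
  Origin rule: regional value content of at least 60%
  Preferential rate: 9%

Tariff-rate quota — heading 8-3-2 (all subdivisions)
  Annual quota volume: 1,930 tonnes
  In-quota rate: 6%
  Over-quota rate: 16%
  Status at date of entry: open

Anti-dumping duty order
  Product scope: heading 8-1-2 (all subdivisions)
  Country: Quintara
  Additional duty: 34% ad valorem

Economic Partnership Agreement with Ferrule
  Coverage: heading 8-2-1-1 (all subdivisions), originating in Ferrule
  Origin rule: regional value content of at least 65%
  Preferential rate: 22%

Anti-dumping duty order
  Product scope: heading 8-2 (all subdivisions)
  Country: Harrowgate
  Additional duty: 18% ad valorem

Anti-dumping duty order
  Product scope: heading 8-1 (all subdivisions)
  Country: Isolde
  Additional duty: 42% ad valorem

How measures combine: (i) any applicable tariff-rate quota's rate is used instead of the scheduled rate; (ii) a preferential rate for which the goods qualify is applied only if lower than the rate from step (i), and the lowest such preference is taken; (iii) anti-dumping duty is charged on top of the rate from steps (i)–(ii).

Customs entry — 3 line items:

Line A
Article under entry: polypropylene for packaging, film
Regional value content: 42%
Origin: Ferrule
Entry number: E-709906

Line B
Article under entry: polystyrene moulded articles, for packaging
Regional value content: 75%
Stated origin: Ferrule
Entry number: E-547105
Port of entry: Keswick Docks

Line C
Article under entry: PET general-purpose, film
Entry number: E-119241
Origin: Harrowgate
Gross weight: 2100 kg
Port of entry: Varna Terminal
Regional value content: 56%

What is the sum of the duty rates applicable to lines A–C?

Line A: polypropylene → 8-1; film → 8-1-2; for packaging → 8-1-2-2. Scheduled 20%. Ferrule agreement on 8-1-2: RVC < 60%; Ferrule agreement on 8-2-1-1: 8-1-2-2 not covered. → 20%.
Line B: polystyrene → 8-3; moulded articles → 8-3-1; for packaging → 8-3-1-3. Scheduled 28%. Ferrule agreement on 8-1-2: 8-3-1-3 not covered; Ferrule agreement on 8-2-1-1: 8-3-1-3 not covered. → 28%.
Line C: PET → 8-2; film → 8-2-3; general-purpose → 8-2-3-1. Scheduled 18%. Harrowgate agreement on 8-3: 8-2-3-1 not covered; anti-dumping (Harrowgate, 8-2): +18%; total 18% + 18% = 36%. → 36%.
Sum: 20% + 28% + 36% = 84%.

84%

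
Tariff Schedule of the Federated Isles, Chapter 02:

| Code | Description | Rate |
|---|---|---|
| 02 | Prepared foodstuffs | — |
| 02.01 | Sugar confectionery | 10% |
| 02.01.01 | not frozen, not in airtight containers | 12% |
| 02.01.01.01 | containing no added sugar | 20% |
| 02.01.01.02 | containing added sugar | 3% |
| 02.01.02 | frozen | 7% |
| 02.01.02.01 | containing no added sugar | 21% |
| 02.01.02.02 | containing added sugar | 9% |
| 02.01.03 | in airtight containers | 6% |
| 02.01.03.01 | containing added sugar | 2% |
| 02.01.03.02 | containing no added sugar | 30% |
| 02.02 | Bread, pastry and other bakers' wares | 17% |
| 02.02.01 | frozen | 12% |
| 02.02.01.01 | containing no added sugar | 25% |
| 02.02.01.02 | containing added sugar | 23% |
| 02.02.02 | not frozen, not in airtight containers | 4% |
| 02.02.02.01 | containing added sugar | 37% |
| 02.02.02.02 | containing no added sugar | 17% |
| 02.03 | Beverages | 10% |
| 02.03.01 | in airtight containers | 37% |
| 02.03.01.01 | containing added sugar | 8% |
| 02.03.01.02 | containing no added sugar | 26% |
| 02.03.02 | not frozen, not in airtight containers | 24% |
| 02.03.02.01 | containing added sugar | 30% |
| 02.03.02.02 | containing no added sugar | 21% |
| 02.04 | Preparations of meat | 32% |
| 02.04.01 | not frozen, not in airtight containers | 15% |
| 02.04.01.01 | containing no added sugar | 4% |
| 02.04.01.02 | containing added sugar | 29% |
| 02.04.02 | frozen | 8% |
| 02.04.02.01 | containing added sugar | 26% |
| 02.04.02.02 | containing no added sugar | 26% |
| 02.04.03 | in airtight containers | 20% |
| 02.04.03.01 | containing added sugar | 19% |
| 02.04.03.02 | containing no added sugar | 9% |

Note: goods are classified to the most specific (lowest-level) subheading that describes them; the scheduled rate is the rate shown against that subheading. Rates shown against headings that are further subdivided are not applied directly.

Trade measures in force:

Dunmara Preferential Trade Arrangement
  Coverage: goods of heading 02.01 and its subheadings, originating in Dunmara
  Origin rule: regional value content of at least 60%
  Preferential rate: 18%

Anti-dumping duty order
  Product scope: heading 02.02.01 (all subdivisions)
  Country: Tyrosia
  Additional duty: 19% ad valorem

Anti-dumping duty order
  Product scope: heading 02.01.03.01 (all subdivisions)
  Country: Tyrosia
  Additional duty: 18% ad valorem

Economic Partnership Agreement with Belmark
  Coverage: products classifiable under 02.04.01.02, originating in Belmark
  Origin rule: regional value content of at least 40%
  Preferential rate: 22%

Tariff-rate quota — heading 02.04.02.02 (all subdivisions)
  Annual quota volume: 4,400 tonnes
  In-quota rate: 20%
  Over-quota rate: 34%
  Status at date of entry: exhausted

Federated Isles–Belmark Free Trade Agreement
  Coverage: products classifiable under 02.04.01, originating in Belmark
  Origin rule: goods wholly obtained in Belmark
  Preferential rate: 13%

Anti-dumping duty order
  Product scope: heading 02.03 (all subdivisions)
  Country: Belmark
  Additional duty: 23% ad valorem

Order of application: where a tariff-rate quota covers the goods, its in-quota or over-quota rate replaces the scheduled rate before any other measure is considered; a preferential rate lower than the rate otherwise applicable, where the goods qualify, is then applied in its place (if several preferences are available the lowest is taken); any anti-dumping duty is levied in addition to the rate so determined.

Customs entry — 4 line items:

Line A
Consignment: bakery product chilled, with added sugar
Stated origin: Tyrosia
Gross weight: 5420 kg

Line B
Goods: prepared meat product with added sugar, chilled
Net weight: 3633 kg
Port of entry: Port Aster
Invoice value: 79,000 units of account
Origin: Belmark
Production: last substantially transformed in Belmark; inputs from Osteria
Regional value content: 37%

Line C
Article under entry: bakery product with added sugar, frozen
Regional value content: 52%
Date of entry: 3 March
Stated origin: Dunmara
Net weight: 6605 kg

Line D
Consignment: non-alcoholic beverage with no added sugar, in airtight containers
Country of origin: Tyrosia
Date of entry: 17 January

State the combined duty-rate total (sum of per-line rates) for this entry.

Line A: bakery product → 02.02; chilled → 02.02.02; with added sugar → 02.02.02.01. Scheduled 37%. No special measure applies. → 37%.
Line B: prepared meat product → 02.04; chilled → 02.04.01; with added sugar → 02.04.01.02. Scheduled 29%. Belmark agreement on 02.04.01.02: RVC < 40%; Belmark agreement on 02.04.01: not wholly obtained. → 29%.
Line C: bakery product → 02.02; frozen → 02.02.01; with added sugar → 02.02.01.02. Scheduled 23%. Dunmara agreement on 02.01: 02.02.01.02 not covered. → 23%.
Line D: non-alcoholic beverage → 02.03; in airtight containers → 02.03.01; with no added sugar → 02.03.01.02. Scheduled 26%. No special measure applies. → 26%.
Sum: 37% + 29% + 23% + 26% = 115%.

115%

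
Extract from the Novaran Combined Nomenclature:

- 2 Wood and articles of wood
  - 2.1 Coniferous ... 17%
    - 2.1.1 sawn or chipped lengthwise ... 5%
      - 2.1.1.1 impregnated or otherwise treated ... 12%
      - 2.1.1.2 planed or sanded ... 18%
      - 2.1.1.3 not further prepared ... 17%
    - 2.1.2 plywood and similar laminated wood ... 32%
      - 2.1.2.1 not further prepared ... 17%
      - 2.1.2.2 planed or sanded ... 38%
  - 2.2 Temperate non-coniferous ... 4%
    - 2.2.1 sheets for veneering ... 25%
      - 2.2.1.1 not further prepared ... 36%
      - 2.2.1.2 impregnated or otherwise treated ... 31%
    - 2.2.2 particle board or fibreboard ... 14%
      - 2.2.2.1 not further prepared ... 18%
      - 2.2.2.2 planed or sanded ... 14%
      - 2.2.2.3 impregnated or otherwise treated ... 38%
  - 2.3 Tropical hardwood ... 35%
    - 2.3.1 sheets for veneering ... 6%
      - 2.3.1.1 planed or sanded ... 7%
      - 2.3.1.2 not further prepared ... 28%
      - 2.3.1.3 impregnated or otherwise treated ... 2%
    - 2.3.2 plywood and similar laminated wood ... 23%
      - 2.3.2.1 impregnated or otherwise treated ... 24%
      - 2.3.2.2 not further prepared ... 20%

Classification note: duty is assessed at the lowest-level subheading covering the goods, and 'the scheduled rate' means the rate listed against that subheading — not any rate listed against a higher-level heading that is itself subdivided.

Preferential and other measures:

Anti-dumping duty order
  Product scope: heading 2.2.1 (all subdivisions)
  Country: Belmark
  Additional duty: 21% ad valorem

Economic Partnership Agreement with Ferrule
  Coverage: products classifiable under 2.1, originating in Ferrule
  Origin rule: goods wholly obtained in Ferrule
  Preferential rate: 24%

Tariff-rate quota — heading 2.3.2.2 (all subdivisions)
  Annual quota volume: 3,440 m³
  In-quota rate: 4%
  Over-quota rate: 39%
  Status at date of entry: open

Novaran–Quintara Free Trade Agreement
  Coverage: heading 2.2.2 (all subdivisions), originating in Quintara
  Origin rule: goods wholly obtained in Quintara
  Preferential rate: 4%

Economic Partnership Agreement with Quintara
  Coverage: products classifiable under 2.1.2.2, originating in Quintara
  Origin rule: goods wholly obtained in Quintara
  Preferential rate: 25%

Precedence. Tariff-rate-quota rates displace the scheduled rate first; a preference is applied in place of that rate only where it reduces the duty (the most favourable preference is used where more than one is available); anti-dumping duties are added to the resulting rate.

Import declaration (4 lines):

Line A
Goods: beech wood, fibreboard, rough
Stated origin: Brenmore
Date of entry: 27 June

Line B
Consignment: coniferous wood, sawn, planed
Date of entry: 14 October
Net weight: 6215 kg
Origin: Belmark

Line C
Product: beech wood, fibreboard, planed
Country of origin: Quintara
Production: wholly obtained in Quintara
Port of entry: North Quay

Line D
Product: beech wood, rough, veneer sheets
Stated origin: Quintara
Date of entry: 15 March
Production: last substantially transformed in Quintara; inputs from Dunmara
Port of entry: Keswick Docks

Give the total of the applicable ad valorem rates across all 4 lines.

76%

Line A: beech → 2.2; fibreboard → 2.2.2; rough → 2.2.2.1. Scheduled 18%. No special measure applies. → 18%.
Line B: coniferous → 2.1; sawn → 2.1.1; planed → 2.1.1.2. Scheduled 18%. No special measure applies. → 18%.
Line C: beech → 2.2; fibreboard → 2.2.2; planed → 2.2.2.2. Scheduled 14%. Quintara agreement on 2.2.2: wholly obtained → 4% available; Quintara agreement on 2.1.2.2: 2.2.2.2 not covered; preferential 4%. → 4%.
Line D: beech → 2.2; veneer sheets → 2.2.1; rough → 2.2.1.1. Scheduled 36%. Quintara agreement on 2.2.2: 2.2.1.1 not covered; Quintara agreement on 2.1.2.2: 2.2.1.1 not covered. → 36%.
Sum: 18% + 18% + 4% + 36% = 76%.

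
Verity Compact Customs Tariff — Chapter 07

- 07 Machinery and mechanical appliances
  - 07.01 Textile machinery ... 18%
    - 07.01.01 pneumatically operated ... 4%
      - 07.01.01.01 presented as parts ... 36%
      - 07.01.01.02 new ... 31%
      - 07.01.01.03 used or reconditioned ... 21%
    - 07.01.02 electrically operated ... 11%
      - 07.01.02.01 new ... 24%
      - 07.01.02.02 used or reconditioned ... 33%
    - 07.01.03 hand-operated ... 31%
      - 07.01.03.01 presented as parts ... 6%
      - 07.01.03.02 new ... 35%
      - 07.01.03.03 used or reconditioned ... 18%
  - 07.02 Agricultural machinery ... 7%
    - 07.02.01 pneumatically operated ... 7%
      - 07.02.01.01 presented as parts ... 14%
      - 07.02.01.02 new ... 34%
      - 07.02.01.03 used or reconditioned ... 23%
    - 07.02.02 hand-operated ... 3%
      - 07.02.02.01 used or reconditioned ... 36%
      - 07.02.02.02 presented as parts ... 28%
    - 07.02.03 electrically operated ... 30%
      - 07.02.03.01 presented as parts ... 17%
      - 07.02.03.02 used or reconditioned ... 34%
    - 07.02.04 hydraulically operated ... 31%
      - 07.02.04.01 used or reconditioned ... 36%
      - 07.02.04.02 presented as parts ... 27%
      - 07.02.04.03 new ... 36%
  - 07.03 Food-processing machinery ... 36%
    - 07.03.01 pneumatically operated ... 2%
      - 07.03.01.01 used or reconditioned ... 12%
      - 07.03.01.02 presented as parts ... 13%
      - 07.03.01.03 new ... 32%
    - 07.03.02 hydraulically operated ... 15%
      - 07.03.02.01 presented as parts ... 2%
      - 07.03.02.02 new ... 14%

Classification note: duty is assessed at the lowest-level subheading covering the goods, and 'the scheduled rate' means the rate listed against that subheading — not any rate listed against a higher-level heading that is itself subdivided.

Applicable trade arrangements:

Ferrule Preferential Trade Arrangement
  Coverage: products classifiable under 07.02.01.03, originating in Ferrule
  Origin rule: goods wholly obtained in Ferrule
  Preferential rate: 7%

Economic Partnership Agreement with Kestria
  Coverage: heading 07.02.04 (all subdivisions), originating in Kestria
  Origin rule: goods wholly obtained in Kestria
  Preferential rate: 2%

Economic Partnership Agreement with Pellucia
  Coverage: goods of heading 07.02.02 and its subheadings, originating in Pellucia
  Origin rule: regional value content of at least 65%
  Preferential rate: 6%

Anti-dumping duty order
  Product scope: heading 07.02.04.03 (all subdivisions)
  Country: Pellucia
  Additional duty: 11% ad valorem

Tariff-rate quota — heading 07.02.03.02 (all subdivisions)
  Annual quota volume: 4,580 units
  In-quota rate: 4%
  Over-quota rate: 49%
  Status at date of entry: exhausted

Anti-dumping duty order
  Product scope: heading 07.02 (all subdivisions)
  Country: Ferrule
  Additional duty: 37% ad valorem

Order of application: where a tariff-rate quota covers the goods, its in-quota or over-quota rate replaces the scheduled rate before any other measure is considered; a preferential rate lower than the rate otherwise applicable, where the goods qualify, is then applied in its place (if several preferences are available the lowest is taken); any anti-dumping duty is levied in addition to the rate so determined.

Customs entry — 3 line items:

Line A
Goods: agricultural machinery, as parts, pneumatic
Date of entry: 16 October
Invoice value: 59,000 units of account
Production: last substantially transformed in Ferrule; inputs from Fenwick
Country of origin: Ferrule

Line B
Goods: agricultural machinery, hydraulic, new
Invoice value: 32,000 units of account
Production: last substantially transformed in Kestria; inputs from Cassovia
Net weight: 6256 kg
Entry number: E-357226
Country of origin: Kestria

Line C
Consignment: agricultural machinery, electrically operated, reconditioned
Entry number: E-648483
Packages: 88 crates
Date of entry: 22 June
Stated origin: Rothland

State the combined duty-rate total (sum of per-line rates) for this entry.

136%

Line A: agricultural → 07.02; pneumatic → 07.02.01; as parts → 07.02.01.01. Scheduled 14%. Ferrule agreement on 07.02.01.03: 07.02.01.01 not covered; anti-dumping (Ferrule, 07.02): +37%; total 14% + 37% = 51%. → 51%.
Line B: agricultural → 07.02; hydraulic → 07.02.04; new → 07.02.04.03. Scheduled 36%. Kestria agreement on 07.02.04: not wholly obtained. → 36%.
Line C: agricultural → 07.02; electrically operated → 07.02.03; reconditioned → 07.02.03.02. Scheduled 34%. quota on 07.02.03.02 exhausted → over-quota 49%. → 49%.
Sum: 51% + 36% + 49% = 136%.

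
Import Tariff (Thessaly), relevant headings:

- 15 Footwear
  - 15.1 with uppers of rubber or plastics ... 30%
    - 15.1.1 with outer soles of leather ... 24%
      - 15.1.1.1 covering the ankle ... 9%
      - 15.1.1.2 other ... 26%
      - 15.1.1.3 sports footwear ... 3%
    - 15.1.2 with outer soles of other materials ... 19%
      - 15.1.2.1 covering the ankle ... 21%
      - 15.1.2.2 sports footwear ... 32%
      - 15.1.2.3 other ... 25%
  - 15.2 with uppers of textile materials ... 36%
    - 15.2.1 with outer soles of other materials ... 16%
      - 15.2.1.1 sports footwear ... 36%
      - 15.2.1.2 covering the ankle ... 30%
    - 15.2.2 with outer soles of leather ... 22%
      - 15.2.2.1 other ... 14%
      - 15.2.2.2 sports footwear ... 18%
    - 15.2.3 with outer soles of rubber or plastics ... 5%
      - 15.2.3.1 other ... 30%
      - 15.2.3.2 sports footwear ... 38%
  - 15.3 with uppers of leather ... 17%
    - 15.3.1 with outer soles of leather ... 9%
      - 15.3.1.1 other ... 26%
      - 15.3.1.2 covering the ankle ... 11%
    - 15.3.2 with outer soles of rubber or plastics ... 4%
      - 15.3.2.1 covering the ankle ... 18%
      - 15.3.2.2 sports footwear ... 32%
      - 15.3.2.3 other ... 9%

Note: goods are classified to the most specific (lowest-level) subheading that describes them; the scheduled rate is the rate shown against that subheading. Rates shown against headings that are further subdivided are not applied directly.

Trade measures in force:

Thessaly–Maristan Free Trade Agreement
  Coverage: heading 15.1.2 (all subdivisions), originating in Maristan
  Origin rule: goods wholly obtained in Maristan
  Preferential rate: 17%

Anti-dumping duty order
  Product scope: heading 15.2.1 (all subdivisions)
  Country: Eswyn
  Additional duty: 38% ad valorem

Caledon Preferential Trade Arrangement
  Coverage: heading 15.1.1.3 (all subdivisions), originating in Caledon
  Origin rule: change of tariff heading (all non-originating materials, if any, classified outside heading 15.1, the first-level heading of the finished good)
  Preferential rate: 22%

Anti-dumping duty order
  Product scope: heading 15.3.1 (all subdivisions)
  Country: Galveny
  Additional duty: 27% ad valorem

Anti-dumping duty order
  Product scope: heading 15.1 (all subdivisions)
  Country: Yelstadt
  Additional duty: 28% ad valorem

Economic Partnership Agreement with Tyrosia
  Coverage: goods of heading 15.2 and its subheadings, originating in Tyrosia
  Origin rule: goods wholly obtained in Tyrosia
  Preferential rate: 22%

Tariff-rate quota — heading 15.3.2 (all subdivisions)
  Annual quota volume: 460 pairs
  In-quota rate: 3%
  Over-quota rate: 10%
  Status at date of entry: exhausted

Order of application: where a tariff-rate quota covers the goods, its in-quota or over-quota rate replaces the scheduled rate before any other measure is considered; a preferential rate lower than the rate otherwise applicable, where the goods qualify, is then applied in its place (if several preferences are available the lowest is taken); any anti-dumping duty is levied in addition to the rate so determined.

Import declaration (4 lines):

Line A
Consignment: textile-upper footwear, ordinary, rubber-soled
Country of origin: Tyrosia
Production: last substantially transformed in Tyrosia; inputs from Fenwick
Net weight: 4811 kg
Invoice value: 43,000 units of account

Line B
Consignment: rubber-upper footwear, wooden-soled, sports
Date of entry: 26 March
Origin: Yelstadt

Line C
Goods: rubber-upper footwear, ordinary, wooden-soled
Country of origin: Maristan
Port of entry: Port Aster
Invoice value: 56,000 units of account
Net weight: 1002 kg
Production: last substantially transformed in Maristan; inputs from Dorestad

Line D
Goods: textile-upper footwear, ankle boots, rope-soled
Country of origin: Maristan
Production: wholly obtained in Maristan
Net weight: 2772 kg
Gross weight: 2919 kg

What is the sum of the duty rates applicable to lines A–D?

145%

Line A: textile-upper → 15.2; rubber-soled → 15.2.3; ordinary → 15.2.3.1. Scheduled 30%. Tyrosia agreement on 15.2: not wholly obtained. → 30%.
Line B: rubber-upper → 15.1; wooden-soled → 15.1.2; sports → 15.1.2.2. Scheduled 32%. anti-dumping (Yelstadt, 15.1): +28%; total 32% + 28% = 60%. → 60%.
Line C: rubber-upper → 15.1; wooden-soled → 15.1.2; ordinary → 15.1.2.3. Scheduled 25%. Maristan agreement on 15.1.2: not wholly obtained. → 25%.
Line D: textile-upper → 15.2; rope-soled → 15.2.1; ankle boots → 15.2.1.2. Scheduled 30%. Maristan agreement on 15.1.2: 15.2.1.2 not covered. → 30%.
Sum: 30% + 60% + 25% + 30% = 145%.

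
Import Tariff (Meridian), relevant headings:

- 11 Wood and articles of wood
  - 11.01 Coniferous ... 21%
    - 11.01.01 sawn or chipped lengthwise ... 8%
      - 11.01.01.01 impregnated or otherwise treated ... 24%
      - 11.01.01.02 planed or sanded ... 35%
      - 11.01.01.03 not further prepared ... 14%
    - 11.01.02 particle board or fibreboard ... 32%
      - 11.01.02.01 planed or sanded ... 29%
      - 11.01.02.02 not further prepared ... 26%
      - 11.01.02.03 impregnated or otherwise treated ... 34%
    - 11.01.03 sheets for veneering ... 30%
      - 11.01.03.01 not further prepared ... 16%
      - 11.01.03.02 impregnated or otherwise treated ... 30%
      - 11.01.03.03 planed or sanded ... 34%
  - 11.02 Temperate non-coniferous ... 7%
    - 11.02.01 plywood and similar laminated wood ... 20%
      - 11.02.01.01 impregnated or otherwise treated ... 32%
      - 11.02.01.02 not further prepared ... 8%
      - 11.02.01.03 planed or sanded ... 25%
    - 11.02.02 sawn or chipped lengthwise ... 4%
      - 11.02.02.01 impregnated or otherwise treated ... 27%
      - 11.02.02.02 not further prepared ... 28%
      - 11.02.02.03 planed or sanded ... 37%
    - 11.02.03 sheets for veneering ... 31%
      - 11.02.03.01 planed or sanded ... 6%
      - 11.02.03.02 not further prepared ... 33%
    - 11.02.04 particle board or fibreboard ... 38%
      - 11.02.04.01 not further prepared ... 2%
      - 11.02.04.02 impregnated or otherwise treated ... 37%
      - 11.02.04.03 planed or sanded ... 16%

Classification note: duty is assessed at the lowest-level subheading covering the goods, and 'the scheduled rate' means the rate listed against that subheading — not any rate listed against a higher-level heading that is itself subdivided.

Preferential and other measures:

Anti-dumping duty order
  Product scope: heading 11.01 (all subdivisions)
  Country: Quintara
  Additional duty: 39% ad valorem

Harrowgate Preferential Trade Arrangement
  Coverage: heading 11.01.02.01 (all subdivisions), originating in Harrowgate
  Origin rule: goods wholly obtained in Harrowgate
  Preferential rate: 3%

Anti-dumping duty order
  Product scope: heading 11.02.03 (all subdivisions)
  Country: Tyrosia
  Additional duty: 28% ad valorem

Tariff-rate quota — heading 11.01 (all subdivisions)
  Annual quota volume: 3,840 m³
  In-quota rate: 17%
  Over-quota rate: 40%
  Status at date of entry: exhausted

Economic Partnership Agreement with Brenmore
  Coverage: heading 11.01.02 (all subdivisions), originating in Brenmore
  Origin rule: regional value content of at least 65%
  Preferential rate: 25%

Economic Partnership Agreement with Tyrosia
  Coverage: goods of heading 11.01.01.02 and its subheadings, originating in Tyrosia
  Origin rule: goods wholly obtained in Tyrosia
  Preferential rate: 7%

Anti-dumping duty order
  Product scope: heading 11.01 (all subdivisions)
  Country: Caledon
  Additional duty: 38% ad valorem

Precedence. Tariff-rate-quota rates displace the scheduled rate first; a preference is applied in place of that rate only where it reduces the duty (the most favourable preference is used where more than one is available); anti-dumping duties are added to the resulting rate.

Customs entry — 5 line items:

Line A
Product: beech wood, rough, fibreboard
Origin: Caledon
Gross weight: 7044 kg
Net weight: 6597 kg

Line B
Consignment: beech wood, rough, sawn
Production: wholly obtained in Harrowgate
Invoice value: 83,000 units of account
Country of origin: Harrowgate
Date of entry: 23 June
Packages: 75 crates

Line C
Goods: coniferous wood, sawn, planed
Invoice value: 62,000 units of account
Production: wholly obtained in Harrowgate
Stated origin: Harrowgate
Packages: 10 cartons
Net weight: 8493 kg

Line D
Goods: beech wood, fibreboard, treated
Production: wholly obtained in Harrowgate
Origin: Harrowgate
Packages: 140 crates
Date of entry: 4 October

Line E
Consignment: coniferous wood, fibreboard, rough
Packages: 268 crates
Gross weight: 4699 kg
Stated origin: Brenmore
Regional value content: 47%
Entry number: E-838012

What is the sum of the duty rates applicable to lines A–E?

Line A: beech → 11.02; fibreboard → 11.02.04; rough → 11.02.04.01. Scheduled 2%. No special measure applies. → 2%.
Line B: beech → 11.02; sawn → 11.02.02; rough → 11.02.02.02. Scheduled 28%. Harrowgate agreement on 11.01.02.01: 11.02.02.02 not covered. → 28%.
Line C: coniferous → 11.01; sawn → 11.01.01; planed → 11.01.01.02. Scheduled 35%. quota on 11.01 exhausted → over-quota 40%; Harrowgate agreement on 11.01.02.01: 11.01.01.02 not covered. → 40%.
Line D: beech → 11.02; fibreboard → 11.02.04; treated → 11.02.04.02. Scheduled 37%. Harrowgate agreement on 11.01.02.01: 11.02.04.02 not covered. → 37%.
Line E: coniferous → 11.01; fibreboard → 11.01.02; rough → 11.01.02.02. Scheduled 26%. quota on 11.01 exhausted → over-quota 40%; Brenmore agreement on 11.01.02: RVC < 65%. → 40%.
Sum: 2% + 28% + 40% + 37% + 40% = 147%.

147%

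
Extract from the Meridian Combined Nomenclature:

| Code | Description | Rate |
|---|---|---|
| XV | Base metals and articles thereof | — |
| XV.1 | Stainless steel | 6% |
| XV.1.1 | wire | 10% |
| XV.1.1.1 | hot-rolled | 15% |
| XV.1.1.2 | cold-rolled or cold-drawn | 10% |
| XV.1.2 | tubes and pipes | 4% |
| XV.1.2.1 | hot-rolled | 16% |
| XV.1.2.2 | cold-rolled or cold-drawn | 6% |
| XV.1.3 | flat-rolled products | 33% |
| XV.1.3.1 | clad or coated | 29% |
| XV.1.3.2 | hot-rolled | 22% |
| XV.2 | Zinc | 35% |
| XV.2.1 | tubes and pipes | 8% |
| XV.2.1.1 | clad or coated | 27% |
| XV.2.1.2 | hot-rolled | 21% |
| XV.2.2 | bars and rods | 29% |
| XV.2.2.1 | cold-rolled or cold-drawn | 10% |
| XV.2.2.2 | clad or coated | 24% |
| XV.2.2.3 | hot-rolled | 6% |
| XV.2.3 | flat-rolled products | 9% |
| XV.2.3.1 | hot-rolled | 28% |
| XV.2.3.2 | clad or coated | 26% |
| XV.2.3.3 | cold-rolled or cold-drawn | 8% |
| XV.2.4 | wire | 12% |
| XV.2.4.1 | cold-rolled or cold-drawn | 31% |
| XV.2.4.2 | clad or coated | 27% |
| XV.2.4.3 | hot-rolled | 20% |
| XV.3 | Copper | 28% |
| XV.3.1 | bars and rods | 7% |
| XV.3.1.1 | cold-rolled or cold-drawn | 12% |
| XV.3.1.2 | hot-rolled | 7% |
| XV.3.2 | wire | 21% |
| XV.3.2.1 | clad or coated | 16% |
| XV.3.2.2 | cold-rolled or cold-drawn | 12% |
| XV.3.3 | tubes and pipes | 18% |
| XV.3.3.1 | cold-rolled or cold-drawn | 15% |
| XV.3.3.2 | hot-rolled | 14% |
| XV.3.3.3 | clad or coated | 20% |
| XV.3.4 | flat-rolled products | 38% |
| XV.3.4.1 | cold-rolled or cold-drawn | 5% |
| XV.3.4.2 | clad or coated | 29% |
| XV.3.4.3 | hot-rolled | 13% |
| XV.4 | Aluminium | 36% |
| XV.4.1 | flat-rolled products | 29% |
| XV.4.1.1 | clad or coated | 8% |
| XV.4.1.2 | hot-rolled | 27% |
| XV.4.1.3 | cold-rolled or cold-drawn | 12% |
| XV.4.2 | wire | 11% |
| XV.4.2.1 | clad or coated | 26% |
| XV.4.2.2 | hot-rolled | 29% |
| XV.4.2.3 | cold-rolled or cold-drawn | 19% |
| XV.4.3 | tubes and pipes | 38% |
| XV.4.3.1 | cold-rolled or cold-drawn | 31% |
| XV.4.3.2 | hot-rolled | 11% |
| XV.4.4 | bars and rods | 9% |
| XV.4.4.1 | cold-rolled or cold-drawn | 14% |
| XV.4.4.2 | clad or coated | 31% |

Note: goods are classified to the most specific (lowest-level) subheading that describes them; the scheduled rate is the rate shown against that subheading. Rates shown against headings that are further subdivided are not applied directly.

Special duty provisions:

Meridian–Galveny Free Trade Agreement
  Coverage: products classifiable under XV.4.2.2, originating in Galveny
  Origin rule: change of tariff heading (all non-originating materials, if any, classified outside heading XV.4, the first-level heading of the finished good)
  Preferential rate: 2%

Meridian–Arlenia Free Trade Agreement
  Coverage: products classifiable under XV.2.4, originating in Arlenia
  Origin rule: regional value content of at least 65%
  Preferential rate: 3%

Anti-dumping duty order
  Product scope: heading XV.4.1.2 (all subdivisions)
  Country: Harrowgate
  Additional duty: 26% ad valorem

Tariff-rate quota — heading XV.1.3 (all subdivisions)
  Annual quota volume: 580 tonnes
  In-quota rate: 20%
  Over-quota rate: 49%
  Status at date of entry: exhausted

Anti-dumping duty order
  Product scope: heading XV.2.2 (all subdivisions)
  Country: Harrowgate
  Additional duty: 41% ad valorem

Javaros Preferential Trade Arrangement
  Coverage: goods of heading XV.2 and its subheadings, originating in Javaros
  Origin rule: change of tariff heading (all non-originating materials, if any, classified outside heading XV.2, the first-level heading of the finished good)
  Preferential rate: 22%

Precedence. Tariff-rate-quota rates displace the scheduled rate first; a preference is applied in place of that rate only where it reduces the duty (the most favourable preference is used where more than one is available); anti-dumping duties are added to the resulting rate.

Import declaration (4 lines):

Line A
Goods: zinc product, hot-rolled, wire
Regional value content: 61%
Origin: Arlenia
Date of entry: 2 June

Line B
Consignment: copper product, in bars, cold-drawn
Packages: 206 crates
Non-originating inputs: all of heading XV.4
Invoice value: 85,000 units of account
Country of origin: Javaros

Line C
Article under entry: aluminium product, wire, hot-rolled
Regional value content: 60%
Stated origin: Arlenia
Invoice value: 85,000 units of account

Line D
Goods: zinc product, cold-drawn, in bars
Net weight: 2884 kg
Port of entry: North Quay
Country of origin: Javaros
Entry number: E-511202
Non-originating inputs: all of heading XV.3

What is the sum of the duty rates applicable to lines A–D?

71%

Line A: zinc → XV.2; wire → XV.2.4; hot-rolled → XV.2.4.3. Scheduled 20%. Arlenia agreement on XV.2.4: RVC < 65%. → 20%.
Line B: copper → XV.3; in bars → XV.3.1; cold-drawn → XV.3.1.1. Scheduled 12%. Javaros agreement on XV.2: XV.3.1.1 not covered. → 12%.
Line C: aluminium → XV.4; wire → XV.4.2; hot-rolled → XV.4.2.2. Scheduled 29%. Arlenia agreement on XV.2.4: XV.4.2.2 not covered. → 29%.
Line D: zinc → XV.2; in bars → XV.2.2; cold-drawn → XV.2.2.1. Scheduled 10%. Javaros agreement on XV.2: CTH met → 22% available; preference 22% not lower than 10% → no reduction. → 10%.
Sum: 20% + 12% + 29% + 10% = 71%.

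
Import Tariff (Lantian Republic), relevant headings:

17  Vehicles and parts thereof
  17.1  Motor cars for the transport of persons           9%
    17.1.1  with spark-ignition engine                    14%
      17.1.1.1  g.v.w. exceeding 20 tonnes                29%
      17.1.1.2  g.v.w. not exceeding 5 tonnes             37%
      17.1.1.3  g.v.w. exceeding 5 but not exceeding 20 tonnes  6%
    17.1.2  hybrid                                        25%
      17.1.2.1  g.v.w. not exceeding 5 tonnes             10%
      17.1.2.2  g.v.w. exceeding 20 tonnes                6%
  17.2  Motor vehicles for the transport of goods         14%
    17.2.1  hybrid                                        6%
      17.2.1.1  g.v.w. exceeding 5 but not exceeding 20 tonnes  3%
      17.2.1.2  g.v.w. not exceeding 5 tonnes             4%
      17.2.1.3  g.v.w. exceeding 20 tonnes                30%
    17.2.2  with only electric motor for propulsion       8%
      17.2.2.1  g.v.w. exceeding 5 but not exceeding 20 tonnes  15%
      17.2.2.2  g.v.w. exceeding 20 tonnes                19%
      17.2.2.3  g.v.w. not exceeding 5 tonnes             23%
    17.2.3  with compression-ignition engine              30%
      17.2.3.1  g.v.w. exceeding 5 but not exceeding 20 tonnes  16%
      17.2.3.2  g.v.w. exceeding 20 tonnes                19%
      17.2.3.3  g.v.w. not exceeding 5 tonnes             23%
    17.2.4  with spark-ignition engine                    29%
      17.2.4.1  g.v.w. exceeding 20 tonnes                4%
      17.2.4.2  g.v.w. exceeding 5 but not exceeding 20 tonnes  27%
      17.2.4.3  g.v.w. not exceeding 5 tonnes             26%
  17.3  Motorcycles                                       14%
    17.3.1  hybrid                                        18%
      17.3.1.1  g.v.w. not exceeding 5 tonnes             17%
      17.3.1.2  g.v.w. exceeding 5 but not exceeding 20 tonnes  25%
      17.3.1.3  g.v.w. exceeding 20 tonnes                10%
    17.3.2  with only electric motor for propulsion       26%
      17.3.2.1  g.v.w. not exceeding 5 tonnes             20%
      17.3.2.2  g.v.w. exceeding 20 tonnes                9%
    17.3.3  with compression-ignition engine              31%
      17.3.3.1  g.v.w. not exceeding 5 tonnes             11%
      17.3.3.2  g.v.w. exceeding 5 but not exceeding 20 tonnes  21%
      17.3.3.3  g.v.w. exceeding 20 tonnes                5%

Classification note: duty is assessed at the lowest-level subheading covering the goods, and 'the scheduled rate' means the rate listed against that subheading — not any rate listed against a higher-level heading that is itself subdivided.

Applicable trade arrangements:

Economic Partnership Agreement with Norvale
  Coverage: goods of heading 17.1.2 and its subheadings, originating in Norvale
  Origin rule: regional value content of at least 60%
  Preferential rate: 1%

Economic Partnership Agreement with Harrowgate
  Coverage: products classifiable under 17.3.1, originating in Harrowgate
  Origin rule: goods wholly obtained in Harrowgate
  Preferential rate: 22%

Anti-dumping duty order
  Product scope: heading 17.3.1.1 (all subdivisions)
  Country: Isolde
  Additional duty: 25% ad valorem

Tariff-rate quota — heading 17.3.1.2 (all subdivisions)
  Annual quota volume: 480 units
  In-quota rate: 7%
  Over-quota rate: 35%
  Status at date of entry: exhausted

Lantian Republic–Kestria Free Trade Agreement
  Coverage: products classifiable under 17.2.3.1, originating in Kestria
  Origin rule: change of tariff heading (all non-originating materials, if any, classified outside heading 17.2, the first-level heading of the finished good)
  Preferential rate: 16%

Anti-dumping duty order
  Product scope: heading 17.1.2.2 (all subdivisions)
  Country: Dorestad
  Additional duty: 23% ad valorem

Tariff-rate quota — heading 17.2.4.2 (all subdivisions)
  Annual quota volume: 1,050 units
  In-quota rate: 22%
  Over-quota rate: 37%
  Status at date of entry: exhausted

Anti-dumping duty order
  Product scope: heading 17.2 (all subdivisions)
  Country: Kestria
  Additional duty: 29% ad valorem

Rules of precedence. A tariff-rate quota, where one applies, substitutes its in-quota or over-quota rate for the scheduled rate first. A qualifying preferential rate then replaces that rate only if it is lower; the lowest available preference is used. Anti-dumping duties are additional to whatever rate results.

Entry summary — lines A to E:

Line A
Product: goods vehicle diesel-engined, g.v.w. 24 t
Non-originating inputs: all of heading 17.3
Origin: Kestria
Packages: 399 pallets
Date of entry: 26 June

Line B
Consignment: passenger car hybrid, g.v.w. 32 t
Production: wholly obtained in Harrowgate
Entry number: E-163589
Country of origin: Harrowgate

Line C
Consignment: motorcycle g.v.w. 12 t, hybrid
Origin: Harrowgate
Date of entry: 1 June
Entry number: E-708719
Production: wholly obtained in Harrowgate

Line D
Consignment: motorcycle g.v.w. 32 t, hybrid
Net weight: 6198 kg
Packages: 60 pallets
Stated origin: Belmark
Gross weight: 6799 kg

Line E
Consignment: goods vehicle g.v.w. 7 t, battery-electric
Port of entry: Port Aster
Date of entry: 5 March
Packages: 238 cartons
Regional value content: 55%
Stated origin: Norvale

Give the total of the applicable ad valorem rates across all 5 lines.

Line A: goods vehicle → 17.2; diesel-engined → 17.2.3; g.v.w. 24 t → 17.2.3.2. Scheduled 19%. Kestria agreement on 17.2.3.1: 17.2.3.2 not covered; anti-dumping (Kestria, 17.2): +29%; total 19% + 29% = 48%. → 48%.
Line B: passenger car → 17.1; hybrid → 17.1.2; g.v.w. 32 t → 17.1.2.2. Scheduled 6%. Harrowgate agreement on 17.3.1: 17.1.2.2 not covered. → 6%.
Line C: motorcycle → 17.3; hybrid → 17.3.1; g.v.w. 12 t → 17.3.1.2. Scheduled 25%. quota on 17.3.1.2 exhausted → over-quota 35%; Harrowgate agreement on 17.3.1: wholly obtained → 22% available; preferential 22%. → 22%.
Line D: motorcycle → 17.3; hybrid → 17.3.1; g.v.w. 32 t → 17.3.1.3. Scheduled 10%. No special measure applies. → 10%.
Line E: goods vehicle → 17.2; battery-electric → 17.2.2; g.v.w. 7 t → 17.2.2.1. Scheduled 15%. Norvale agreement on 17.1.2: 17.2.2.1 not covered. → 15%.
Sum: 48% + 6% + 22% + 10% + 15% = 101%.

101%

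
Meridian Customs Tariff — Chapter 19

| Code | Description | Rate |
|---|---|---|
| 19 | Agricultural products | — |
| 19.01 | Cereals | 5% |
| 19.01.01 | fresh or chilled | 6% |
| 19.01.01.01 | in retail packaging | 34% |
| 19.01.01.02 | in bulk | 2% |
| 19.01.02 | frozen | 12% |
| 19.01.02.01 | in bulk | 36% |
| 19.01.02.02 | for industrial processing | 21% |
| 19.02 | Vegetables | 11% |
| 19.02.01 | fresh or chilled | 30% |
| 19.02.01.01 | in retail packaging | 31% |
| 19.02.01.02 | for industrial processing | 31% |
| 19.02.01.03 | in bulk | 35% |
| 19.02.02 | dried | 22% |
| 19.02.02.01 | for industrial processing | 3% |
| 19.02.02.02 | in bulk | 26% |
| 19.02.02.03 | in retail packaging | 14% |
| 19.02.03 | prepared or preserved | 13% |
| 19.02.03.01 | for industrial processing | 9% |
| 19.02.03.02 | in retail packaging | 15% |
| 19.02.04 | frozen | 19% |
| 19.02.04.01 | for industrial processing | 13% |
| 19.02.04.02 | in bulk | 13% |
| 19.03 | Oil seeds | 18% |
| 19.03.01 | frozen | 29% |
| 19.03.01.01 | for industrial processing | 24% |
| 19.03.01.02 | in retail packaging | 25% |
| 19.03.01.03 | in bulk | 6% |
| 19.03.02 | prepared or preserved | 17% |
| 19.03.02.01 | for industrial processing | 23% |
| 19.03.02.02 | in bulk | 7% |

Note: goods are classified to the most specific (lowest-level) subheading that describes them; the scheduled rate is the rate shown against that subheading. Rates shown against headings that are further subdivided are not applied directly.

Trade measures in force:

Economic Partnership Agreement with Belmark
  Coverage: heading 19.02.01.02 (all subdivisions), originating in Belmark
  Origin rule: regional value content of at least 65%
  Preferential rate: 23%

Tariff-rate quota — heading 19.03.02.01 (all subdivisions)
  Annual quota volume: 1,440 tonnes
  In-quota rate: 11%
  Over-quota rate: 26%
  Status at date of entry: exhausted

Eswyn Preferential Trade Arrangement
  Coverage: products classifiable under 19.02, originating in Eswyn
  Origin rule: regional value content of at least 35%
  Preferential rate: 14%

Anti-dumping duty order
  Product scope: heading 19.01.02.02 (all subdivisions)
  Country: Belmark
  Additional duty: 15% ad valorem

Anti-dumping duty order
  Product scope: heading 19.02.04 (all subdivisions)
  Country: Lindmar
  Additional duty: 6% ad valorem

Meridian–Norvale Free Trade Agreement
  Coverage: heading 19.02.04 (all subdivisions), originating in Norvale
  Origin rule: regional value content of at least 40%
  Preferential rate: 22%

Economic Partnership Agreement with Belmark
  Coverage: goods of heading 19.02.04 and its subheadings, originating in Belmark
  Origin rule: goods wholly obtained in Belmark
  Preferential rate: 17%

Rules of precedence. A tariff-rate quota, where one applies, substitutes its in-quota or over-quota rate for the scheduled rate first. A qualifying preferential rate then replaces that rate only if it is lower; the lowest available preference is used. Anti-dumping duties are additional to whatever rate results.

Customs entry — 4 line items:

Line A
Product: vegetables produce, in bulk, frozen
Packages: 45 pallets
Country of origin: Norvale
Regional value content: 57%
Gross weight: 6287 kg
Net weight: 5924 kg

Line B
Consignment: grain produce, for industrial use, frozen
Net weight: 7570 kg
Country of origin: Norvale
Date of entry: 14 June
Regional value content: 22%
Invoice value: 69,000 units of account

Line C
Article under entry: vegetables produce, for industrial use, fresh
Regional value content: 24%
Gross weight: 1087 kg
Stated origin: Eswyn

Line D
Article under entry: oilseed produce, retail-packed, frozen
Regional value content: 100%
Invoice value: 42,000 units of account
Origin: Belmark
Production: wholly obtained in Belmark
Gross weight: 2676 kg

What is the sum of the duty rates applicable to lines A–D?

90%

Line A: vegetables → 19.02; frozen → 19.02.04; in bulk → 19.02.04.02. Scheduled 13%. Norvale agreement on 19.02.04: RVC ≥ 40% → 22% available; preference 22% not lower than 13% → no reduction. → 13%.
Line B: grain → 19.01; frozen → 19.01.02; for industrial use → 19.01.02.02. Scheduled 21%. Norvale agreement on 19.02.04: 19.01.02.02 not covered. → 21%.
Line C: vegetables → 19.02; fresh → 19.02.01; for industrial use → 19.02.01.02. Scheduled 31%. Eswyn agreement on 19.02: RVC < 35%. → 31%.
Line D: oilseed → 19.03; frozen → 19.03.01; retail-packed → 19.03.01.02. Scheduled 25%. Belmark agreement on 19.02.01.02: 19.03.01.02 not covered; Belmark agreement on 19.02.04: 19.03.01.02 not covered. → 25%.
Sum: 13% + 21% + 31% + 25% = 90%.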